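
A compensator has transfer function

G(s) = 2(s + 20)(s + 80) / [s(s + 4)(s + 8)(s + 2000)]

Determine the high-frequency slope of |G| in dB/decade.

Each pole contributes −20 dB/decade at high frequency; each zero contributes +20 dB/decade.
Net: 2 zero(s) − 4 pole(s) → -40 dB/decade.

-40 dB/decade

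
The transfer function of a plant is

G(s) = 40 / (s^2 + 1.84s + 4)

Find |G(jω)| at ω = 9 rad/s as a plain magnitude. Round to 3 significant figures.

0.508

At s = jω = j9:
quadratic: (j9)² + 1.84·j9 + 4 = -77 + j16.56 → |·| ≈ 78.761, ∠ ≈ 167.86°
|G| = 40 / 78.761 ≈ 0.50787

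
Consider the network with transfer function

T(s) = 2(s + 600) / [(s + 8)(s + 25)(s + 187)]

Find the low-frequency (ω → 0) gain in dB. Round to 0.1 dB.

-29.9 dB

T(0) = 2·600 / (8·25·187) ≈ 0.032086
20 log₁₀(0.032086) ≈ -29.87 dB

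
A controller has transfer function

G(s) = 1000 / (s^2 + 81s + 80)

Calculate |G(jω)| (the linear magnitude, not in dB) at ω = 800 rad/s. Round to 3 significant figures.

0.00155

Substitute s = j800:
Numerator: 1000 = 1000 + j0
Denominator: (j800)^2 + 81(j800) + 80 = -639920 + j64800
|N| = √(1000² + 0²) ≈ 1000, ∠N ≈ 0.00°
|D| = √(639920² + 64800²) ≈ 6.4319e+05, ∠D ≈ 174.22°
|G| = 1000 / 6.4319e+05 ≈ 0.0015548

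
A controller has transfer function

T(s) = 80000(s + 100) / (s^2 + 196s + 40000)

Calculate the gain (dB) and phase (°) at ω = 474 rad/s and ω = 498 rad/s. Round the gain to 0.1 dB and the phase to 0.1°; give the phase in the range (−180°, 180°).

ω = 474: 45.5 dB, -75.2°; ω = 498: 45.0 dB, -76.2°

At s = jω = j474:
zero (s+100): 100 + j474 → |·| = √(100²+474²) = √234676 ≈ 484.43, ∠ = arctan(474/100) ≈ 78.09°
quadratic: (j474)² + 196·j474 + 40000 = -184676 + j92904 → |·| ≈ 2.0673e+05, ∠ ≈ 153.29°
|T| = 80000 · 484.43 / 2.0673e+05 ≈ 187.46
Gain = 20 log₁₀(187.46) ≈ 45.46 dB
∠T = 78.09° − 153.29° = -75.20°

At s = jω = j498:
zero (s+100): 100 + j498 → |·| = √(100²+498²) = √258004 ≈ 507.94, ∠ = arctan(498/100) ≈ 78.65°
quadratic: (j498)² + 196·j498 + 40000 = -208004 + j97608 → |·| ≈ 2.2977e+05, ∠ ≈ 154.86°
|T| = 80000 · 507.94 / 2.2977e+05 ≈ 176.85
Gain = 20 log₁₀(176.85) ≈ 44.95 dB
∠T = 78.65° − 154.86° = -76.21°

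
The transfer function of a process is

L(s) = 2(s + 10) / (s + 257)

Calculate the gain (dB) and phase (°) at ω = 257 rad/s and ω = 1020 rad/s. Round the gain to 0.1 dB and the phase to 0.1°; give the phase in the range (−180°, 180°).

ω = 257: 3.0 dB, 42.8°; ω = 1020: 5.8 dB, 13.6°

At s = jω = j257:
zero (s+10): 10 + j257 → |·| = √(10²+257²) = √66149 ≈ 257.19, ∠ = arctan(257/10) ≈ 87.77°
pole (s+257): 257 + j257 → |·| = √(257²+257²) = √132098 ≈ 363.45, ∠ = arctan(257/257) ≈ 45.00°
|L| = 2 · 257.19 / 363.45 ≈ 1.4153
Gain = 20 log₁₀(1.4153) ≈ 3.02 dB
∠L = 87.77° − 45.00° = 42.77°

At s = jω = j1020:
zero (s+10): 10 + j1020 → |·| = √(10²+1020²) = √1040500 ≈ 1020, ∠ = arctan(1020/10) ≈ 89.44°
pole (s+257): 257 + j1020 → |·| = √(257²+1020²) = √1106449 ≈ 1051.9, ∠ = arctan(1020/257) ≈ 75.86°
|L| = 2 · 1020 / 1051.9 ≈ 1.9393
Gain = 20 log₁₀(1.9393) ≈ 5.75 dB
∠L = 89.44° − 75.86° = 13.58°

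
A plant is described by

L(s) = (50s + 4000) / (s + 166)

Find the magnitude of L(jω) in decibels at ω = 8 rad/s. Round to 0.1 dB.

Substitute s = j8:
Numerator: 50(j8) + 4000 = 4000 + j400
Denominator: (j8) + 166 = 166 + j8
|N| = √(4000² + 400²) ≈ 4020, ∠N ≈ 5.71°
|D| = √(166² + 8²) ≈ 166.19, ∠D ≈ 2.76°
|L| = 4020 / 166.19 ≈ 24.189
Gain = 20 log₁₀(24.189) ≈ 27.67 dB

27.7 dB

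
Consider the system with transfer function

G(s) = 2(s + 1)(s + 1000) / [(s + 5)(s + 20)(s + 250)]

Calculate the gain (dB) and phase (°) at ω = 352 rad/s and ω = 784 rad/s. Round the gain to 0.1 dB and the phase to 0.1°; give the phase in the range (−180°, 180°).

ω = 352: -37.1 dB, -121.3°; ω = 784: -48.1 dB, -122.5°

At s = jω = j352:
zero (s+1): 1 + j352 → |·| = √(1²+352²) = √123905 ≈ 352, ∠ = arctan(352/1) ≈ 89.84°
zero (s+1000): 1000 + j352 → |·| = √(1000²+352²) = √1123904 ≈ 1060.1, ∠ = arctan(352/1000) ≈ 19.39°
pole (s+5): 5 + j352 → |·| = √(5²+352²) = √123929 ≈ 352.04, ∠ = arctan(352/5) ≈ 89.19°
pole (s+20): 20 + j352 → |·| = √(20²+352²) = √124304 ≈ 352.57, ∠ = arctan(352/20) ≈ 86.75°
pole (s+250): 250 + j352 → |·| = √(250²+352²) = √186404 ≈ 431.75, ∠ = arctan(352/250) ≈ 54.62°
|G| = 2 · 3.7316e+05 / 5.3588e+07 ≈ 0.013927
Gain = 20 log₁₀(0.013927) ≈ -37.12 dB
∠G = 109.23° − 230.56° = -121.33°

At s = jω = j784:
zero (s+1): 1 + j784 → |·| = √(1²+784²) = √614657 ≈ 784, ∠ = arctan(784/1) ≈ 89.93°
zero (s+1000): 1000 + j784 → |·| = √(1000²+784²) = √1614656 ≈ 1270.7, ∠ = arctan(784/1000) ≈ 38.10°
pole (s+5): 5 + j784 → |·| = √(5²+784²) = √614681 ≈ 784.02, ∠ = arctan(784/5) ≈ 89.63°
pole (s+20): 20 + j784 → |·| = √(20²+784²) = √615056 ≈ 784.26, ∠ = arctan(784/20) ≈ 88.54°
pole (s+250): 250 + j784 → |·| = √(250²+784²) = √677156 ≈ 822.89, ∠ = arctan(784/250) ≈ 72.31°
|G| = 2 · 9.9623e+05 / 5.0597e+08 ≈ 0.0039379
Gain = 20 log₁₀(0.0039379) ≈ -48.09 dB
∠G = 128.03° − 250.48° = -122.45°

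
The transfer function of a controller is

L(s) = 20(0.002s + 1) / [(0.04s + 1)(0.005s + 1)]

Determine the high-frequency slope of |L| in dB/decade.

Each pole contributes −20 dB/decade at high frequency; each zero contributes +20 dB/decade.
Net: 1 zero(s) − 2 pole(s) → -20 dB/decade.

-20 dB/decade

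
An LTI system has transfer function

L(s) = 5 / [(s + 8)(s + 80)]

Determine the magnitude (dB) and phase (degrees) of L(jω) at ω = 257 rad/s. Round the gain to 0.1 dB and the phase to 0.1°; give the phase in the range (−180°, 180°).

At s = jω = j257:
pole (s+8): 8 + j257 → |·| = √(8²+257²) = √66113 ≈ 257.12, ∠ = arctan(257/8) ≈ 88.22°
pole (s+80): 80 + j257 → |·| = √(80²+257²) = √72449 ≈ 269.16, ∠ = arctan(257/80) ≈ 72.71°
|L| = 5 / 69206 ≈ 7.2248e-05
Gain = 20 log₁₀(7.2248e-05) ≈ -82.82 dB
∠L = 0.00° − 160.93° = -160.93°

-82.8 dB, -160.9°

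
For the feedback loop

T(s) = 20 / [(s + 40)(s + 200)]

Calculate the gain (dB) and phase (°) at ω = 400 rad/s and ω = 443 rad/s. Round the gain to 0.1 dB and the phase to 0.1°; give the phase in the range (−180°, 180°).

ω = 400: -79.1 dB, -147.7°; ω = 443: -80.7 dB, -150.5°

At s = jω = j400:
pole (s+40): 40 + j400 → |·| = √(40²+400²) = √161600 ≈ 402, ∠ = arctan(400/40) ≈ 84.29°
pole (s+200): 200 + j400 → |·| = √(200²+400²) = √200000 ≈ 447.21, ∠ = arctan(400/200) ≈ 63.43°
|T| = 20 / 1.7978e+05 ≈ 0.00011125
Gain = 20 log₁₀(0.00011125) ≈ -79.07 dB
∠T = 0.00° − 147.72° = -147.72°

At s = jω = j443:
pole (s+40): 40 + j443 → |·| = √(40²+443²) = √197849 ≈ 444.8, ∠ = arctan(443/40) ≈ 84.84°
pole (s+200): 200 + j443 → |·| = √(200²+443²) = √236249 ≈ 486.05, ∠ = arctan(443/200) ≈ 65.70°
|T| = 20 / 2.162e+05 ≈ 9.2507e-05
Gain = 20 log₁₀(9.2507e-05) ≈ -80.68 dB
∠T = 0.00° − 150.54° = -150.54°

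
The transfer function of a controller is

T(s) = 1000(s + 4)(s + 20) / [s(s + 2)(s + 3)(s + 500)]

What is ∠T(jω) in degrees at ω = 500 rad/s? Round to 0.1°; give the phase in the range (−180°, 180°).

-137.2°

At s = jω = j500:
zero (s+4): 4 + j500 → |·| = √(4²+500²) = √250016 ≈ 500.02, ∠ = arctan(500/4) ≈ 89.54°
zero (s+20): 20 + j500 → |·| = √(20²+500²) = √250400 ≈ 500.4, ∠ = arctan(500/20) ≈ 87.71°
pole (s+2): 2 + j500 → |·| = √(2²+500²) = √250004 ≈ 500, ∠ = arctan(500/2) ≈ 89.77°
pole (s+3): 3 + j500 → |·| = √(3²+500²) = √250009 ≈ 500.01, ∠ = arctan(500/3) ≈ 89.66°
pole (s+500): 500 + j500 → |·| = √(500²+500²) = √500000 ≈ 707.11, ∠ = arctan(500/500) ≈ 45.00°
pole at origin: |s| = 500, ∠ = 90.00° (in denominator)
∠T = 177.25° − 314.43° = -137.18°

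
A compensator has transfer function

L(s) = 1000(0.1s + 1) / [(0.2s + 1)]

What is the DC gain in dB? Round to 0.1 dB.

L(0) = 1000 · 1 / 1 = 1000
20 log₁₀(1000) ≈ 60.00 dB

60.0 dB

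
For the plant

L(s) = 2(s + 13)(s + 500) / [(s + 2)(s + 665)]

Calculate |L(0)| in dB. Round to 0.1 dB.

L(0) = 2·13·500 / (2·665) ≈ 9.7744
20 log₁₀(9.7744) ≈ 19.80 dB

19.8 dB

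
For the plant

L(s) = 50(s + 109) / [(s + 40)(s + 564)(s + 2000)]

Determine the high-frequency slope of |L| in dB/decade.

-40 dB/decade

Each pole contributes −20 dB/decade at high frequency; each zero contributes +20 dB/decade.
Net: 1 zero(s) − 3 pole(s) → -40 dB/decade.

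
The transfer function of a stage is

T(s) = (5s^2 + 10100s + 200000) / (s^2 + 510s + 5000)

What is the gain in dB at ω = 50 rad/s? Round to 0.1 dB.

Substitute s = j50:
Numerator: 5(j50)^2 + 10100(j50) + 200000 = 187500 + j505000
Denominator: (j50)^2 + 510(j50) + 5000 = 2500 + j25500
|N| = √(187500² + 505000²) ≈ 5.3868e+05, ∠N ≈ 69.63°
|D| = √(2500² + 25500²) ≈ 25622, ∠D ≈ 84.40°
|T| = 5.3868e+05 / 25622 ≈ 21.024
Gain = 20 log₁₀(21.024) ≈ 26.45 dB

26.5 dB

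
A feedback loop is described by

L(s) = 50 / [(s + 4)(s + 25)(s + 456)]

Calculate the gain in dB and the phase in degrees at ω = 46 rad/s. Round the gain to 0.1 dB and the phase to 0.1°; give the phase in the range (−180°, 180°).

At s = jω = j46:
pole (s+4): 4 + j46 → |·| = √(4²+46²) = √2132 ≈ 46.174, ∠ = arctan(46/4) ≈ 85.03°
pole (s+25): 25 + j46 → |·| = √(25²+46²) = √2741 ≈ 52.355, ∠ = arctan(46/25) ≈ 61.48°
pole (s+456): 456 + j46 → |·| = √(456²+46²) = √210052 ≈ 458.31, ∠ = arctan(46/456) ≈ 5.76°
|L| = 50 / 1.1079e+06 ≈ 4.513e-05
Gain = 20 log₁₀(4.513e-05) ≈ -86.91 dB
∠L = 0.00° − 152.27° = -152.27°

-86.9 dB, -152.3°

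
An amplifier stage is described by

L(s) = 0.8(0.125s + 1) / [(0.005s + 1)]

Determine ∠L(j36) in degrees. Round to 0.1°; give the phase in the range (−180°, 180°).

At ω = 36 rad/s:
zero (1 + j36·0.125) = 1 + j4.5 → |·| ≈ 4.6098, ∠ ≈ 77.47°
pole (1 + j36·0.005) = 1 + j0.18 → |·| ≈ 1.0161, ∠ ≈ 10.20°
∠L = (77.47°) − (10.20°) = 67.27°

67.3°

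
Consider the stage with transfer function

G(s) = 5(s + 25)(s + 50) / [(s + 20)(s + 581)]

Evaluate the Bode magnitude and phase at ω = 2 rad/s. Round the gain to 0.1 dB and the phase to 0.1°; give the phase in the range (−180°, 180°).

At s = jω = j2:
zero (s+25): 25 + j2 → |·| = √(25²+2²) = √629 ≈ 25.08, ∠ = arctan(2/25) ≈ 4.57°
zero (s+50): 50 + j2 → |·| = √(50²+2²) = √2504 ≈ 50.04, ∠ = arctan(2/50) ≈ 2.29°
pole (s+20): 20 + j2 → |·| = √(20²+2²) = √404 ≈ 20.1, ∠ = arctan(2/20) ≈ 5.71°
pole (s+581): 581 + j2 → |·| = √(581²+2²) = √337565 ≈ 581, ∠ = arctan(2/581) ≈ 0.20°
|G| = 5 · 1255 / 11678 ≈ 0.53734
Gain = 20 log₁₀(0.53734) ≈ -5.40 dB
∠G = 6.86° − 5.91° = 0.95°

-5.4 dB, 1.0°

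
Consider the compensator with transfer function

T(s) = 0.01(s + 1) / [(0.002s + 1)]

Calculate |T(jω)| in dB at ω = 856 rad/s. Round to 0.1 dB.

At ω = 856 rad/s:
zero (1 + j856·1) = 1 + j856 → |·| ≈ 856, ∠ ≈ 89.93°
pole (1 + j856·0.002) = 1 + j1.712 → |·| ≈ 1.9827, ∠ ≈ 59.71°
|T| = 0.01 · 856 / (1.9827) ≈ 4.3173
Gain = 20 log₁₀(4.3173) ≈ 12.70 dB

12.7 dB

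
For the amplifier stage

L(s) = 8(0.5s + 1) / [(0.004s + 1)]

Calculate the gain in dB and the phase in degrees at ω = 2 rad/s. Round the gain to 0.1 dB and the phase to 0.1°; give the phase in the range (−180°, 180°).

At ω = 2 rad/s:
zero (1 + j2·0.5) = 1 + j1 → |·| ≈ 1.4142, ∠ ≈ 45.00°
pole (1 + j2·0.004) = 1 + j0.008 → |·| ≈ 1, ∠ ≈ 0.46°
|L| = 8 · 1.4142 / (1) ≈ 11.314
Gain = 20 log₁₀(11.314) ≈ 21.07 dB
∠L = (45.00°) − (0.46°) = 44.54°

21.1 dB, 44.5°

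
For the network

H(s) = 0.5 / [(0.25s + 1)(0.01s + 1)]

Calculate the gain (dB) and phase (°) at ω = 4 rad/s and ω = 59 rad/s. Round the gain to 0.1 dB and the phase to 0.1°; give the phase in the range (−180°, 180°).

ω = 4: -9.0 dB, -47.3°; ω = 59: -30.7 dB, -116.7°

At ω = 4 rad/s:
pole (1 + j4·0.25) = 1 + j1 → |·| ≈ 1.4142, ∠ ≈ 45.00°
pole (1 + j4·0.01) = 1 + j0.04 → |·| ≈ 1.0008, ∠ ≈ 2.29°
|H| = 0.5 · 1 / (1.4142 · 1.0008) ≈ 0.35327
Gain = 20 log₁₀(0.35327) ≈ -9.04 dB
∠H = (0°) − (45.00° + 2.29°) = -47.29°

At ω = 59 rad/s:
pole (1 + j59·0.25) = 1 + j14.75 → |·| ≈ 14.784, ∠ ≈ 86.12°
pole (1 + j59·0.01) = 1 + j0.59 → |·| ≈ 1.1611, ∠ ≈ 30.54°
|H| = 0.5 · 1 / (14.784 · 1.1611) ≈ 0.029128
Gain = 20 log₁₀(0.029128) ≈ -30.71 dB
∠H = (0°) − (86.12° + 30.54°) = -116.66°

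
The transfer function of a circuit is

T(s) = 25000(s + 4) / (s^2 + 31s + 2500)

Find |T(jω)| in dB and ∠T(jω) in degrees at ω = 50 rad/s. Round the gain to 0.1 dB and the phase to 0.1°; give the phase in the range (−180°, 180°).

58.2 dB, -4.6°

At s = jω = j50:
zero (s+4): 4 + j50 → |·| = √(4²+50²) = √2516 ≈ 50.16, ∠ = arctan(50/4) ≈ 85.43°
quadratic: (j50)² + 31·j50 + 2500 = 0 + j1550 → |·| ≈ 1550, ∠ ≈ 90.00°
|T| = 25000 · 50.16 / 1550 ≈ 809.03
Gain = 20 log₁₀(809.03) ≈ 58.16 dB
∠T = 85.43° − 90.00° = -4.57°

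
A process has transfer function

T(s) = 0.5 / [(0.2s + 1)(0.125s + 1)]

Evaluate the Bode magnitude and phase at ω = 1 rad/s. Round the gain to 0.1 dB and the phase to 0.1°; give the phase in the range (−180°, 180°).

-6.3 dB, -18.4°

At ω = 1 rad/s:
pole (1 + j1·0.2) = 1 + j0.2 → |·| ≈ 1.0198, ∠ ≈ 11.31°
pole (1 + j1·0.125) = 1 + j0.125 → |·| ≈ 1.0078, ∠ ≈ 7.13°
|T| = 0.5 · 1 / (1.0198 · 1.0078) ≈ 0.4865
Gain = 20 log₁₀(0.4865) ≈ -6.26 dB
∠T = (0°) − (11.31° + 7.13°) = -18.44°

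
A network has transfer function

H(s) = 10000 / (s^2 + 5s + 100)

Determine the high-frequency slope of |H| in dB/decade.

Each pole contributes −20 dB/decade at high frequency; each zero contributes +20 dB/decade.
Net: 0 zero(s) − 2 pole(s) → -40 dB/decade.

-40 dB/decade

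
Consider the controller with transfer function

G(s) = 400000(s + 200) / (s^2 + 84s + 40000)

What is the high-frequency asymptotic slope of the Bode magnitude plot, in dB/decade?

-20 dB/decade

Each pole contributes −20 dB/decade at high frequency; each zero contributes +20 dB/decade.
Net: 1 zero(s) − 2 pole(s) → -20 dB/decade.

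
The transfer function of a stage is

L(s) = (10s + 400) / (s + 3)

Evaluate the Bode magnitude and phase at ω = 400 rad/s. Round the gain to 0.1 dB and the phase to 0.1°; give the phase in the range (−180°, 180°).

20.0 dB, -5.3°

Substitute s = j400:
Numerator: 10(j400) + 400 = 400 + j4000
Denominator: (j400) + 3 = 3 + j400
|N| = √(400² + 4000²) ≈ 4020, ∠N ≈ 84.29°
|D| = √(3² + 400²) ≈ 400.01, ∠D ≈ 89.57°
|L| = 4020 / 400.01 ≈ 10.05
Gain = 20 log₁₀(10.05) ≈ 20.04 dB
∠L = 84.29° − 89.57° = -5.28°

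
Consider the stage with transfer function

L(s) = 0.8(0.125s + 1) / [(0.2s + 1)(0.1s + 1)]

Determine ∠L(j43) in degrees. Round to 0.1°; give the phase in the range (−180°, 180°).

At ω = 43 rad/s:
zero (1 + j43·0.125) = 1 + j5.375 → |·| ≈ 5.4672, ∠ ≈ 79.46°
pole (1 + j43·0.2) = 1 + j8.6 → |·| ≈ 8.6579, ∠ ≈ 83.37°
pole (1 + j43·0.1) = 1 + j4.3 → |·| ≈ 4.4147, ∠ ≈ 76.91°
∠L = (79.46°) − (83.37° + 76.91°) = -80.82°

-80.8°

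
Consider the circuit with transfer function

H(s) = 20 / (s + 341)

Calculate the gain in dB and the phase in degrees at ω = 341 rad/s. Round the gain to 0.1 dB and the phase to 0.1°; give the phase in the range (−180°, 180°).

-27.6 dB, -45.0°

At s = jω = j341:
pole (s+341): 341 + j341 → |·| = √(341²+341²) = √232562 ≈ 482.25, ∠ = arctan(341/341) ≈ 45.00°
|H| = 20 / 482.25 ≈ 0.041472
Gain = 20 log₁₀(0.041472) ≈ -27.64 dB
∠H = 0.00° − 45.00° = -45.00°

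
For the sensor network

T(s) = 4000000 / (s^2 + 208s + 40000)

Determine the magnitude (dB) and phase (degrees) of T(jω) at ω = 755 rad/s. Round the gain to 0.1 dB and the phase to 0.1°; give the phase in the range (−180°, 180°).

17.2 dB, -163.5°

At s = jω = j755:
quadratic: (j755)² + 208·j755 + 40000 = -530025 + j157040 → |·| ≈ 5.528e+05, ∠ ≈ 163.50°
|T| = 4000000 / 5.528e+05 ≈ 7.2359
Gain = 20 log₁₀(7.2359) ≈ 17.19 dB
∠T = 0.00° − 163.50° = -163.50°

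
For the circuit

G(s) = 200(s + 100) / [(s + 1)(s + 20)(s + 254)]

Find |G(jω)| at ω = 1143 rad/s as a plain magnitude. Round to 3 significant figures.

At s = jω = j1143:
zero (s+100): 100 + j1143 → |·| = √(100²+1143²) = √1316449 ≈ 1147.4, ∠ = arctan(1143/100) ≈ 85.00°
pole (s+1): 1 + j1143 → |·| = √(1²+1143²) = √1306450 ≈ 1143, ∠ = arctan(1143/1) ≈ 89.95°
pole (s+20): 20 + j1143 → |·| = √(20²+1143²) = √1306849 ≈ 1143.2, ∠ = arctan(1143/20) ≈ 89.00°
pole (s+254): 254 + j1143 → |·| = √(254²+1143²) = √1370965 ≈ 1170.9, ∠ = arctan(1143/254) ≈ 77.47°
|G| = 200 · 1147.4 / 1.53e+09 ≈ 0.00014999

0.000150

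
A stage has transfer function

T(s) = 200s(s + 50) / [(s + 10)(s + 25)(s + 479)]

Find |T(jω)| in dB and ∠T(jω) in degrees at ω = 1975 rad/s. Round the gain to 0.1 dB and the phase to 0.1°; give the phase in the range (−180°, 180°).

At s = jω = j1975:
zero (s+50): 50 + j1975 → |·| = √(50²+1975²) = √3903125 ≈ 1975.6, ∠ = arctan(1975/50) ≈ 88.55°
zero at origin: s = j1975 → |·| = 1975, ∠ = 90.00°
pole (s+10): 10 + j1975 → |·| = √(10²+1975²) = √3900725 ≈ 1975, ∠ = arctan(1975/10) ≈ 89.71°
pole (s+25): 25 + j1975 → |·| = √(25²+1975²) = √3901250 ≈ 1975.2, ∠ = arctan(1975/25) ≈ 89.27°
pole (s+479): 479 + j1975 → |·| = √(479²+1975²) = √4130066 ≈ 2032.3, ∠ = arctan(1975/479) ≈ 76.37°
|T| = 200 · 3.9018e+06 / 7.928e+09 ≈ 0.098431
Gain = 20 log₁₀(0.098431) ≈ -20.14 dB
∠T = 178.55° − 255.35° = -76.80°

-20.1 dB, -76.8°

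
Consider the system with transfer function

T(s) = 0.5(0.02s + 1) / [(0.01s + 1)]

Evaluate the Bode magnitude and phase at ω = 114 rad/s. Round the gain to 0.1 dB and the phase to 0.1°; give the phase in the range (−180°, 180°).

-1.7 dB, 17.6°

At ω = 114 rad/s:
zero (1 + j114·0.02) = 1 + j2.28 → |·| ≈ 2.4897, ∠ ≈ 66.32°
pole (1 + j114·0.01) = 1 + j1.14 → |·| ≈ 1.5164, ∠ ≈ 48.74°
|T| = 0.5 · 2.4897 / (1.5164) ≈ 0.82092
Gain = 20 log₁₀(0.82092) ≈ -1.71 dB
∠T = (66.32°) − (48.74°) = 17.58°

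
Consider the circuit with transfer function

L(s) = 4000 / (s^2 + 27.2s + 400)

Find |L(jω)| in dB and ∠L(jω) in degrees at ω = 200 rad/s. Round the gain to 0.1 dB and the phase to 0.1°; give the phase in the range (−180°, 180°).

-20.0 dB, -172.2°

At s = jω = j200:
quadratic: (j200)² + 27.2·j200 + 400 = -39600 + j5440 → |·| ≈ 39972, ∠ ≈ 172.18°
|L| = 4000 / 39972 ≈ 0.10007
Gain = 20 log₁₀(0.10007) ≈ -19.99 dB
∠L = 0.00° − 172.18° = -172.18°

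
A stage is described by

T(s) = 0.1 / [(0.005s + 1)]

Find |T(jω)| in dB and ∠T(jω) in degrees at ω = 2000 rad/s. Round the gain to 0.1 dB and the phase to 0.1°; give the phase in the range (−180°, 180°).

-40.0 dB, -84.3°

At ω = 2000 rad/s:
pole (1 + j2000·0.005) = 1 + j10 → |·| ≈ 10.05, ∠ ≈ 84.29°
|T| = 0.1 · 1 / (10.05) ≈ 0.0099502
Gain = 20 log₁₀(0.0099502) ≈ -40.04 dB
∠T = (0°) − (84.29°) = -84.29°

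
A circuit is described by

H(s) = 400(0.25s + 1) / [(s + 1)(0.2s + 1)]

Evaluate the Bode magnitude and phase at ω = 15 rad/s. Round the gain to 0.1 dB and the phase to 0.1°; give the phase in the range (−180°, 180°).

At ω = 15 rad/s:
zero (1 + j15·0.25) = 1 + j3.75 → |·| ≈ 3.881, ∠ ≈ 75.07°
pole (1 + j15·1) = 1 + j15 → |·| ≈ 15.033, ∠ ≈ 86.19°
pole (1 + j15·0.2) = 1 + j3 → |·| ≈ 3.1623, ∠ ≈ 71.57°
|H| = 400 · 3.881 / (15.033 · 3.1623) ≈ 32.655
Gain = 20 log₁₀(32.655) ≈ 30.28 dB
∠H = (75.07°) − (86.19° + 71.57°) = -82.69°

30.3 dB, -82.7°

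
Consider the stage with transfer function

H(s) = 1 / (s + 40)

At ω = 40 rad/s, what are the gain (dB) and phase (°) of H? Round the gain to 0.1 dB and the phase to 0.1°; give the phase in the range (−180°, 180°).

-35.1 dB, -45.0°

At s = jω = j40:
pole (s+40): 40 + j40 → |·| = √(40²+40²) = √3200 ≈ 56.569, ∠ = arctan(40/40) ≈ 45.00°
|H| = 1 / 56.569 ≈ 0.017678
Gain = 20 log₁₀(0.017678) ≈ -35.05 dB
∠H = 0.00° − 45.00° = -45.00°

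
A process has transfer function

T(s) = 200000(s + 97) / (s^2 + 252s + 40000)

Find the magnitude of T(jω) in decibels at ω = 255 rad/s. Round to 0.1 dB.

At s = jω = j255:
zero (s+97): 97 + j255 → |·| = √(97²+255²) = √74434 ≈ 272.83, ∠ = arctan(255/97) ≈ 69.17°
quadratic: (j255)² + 252·j255 + 40000 = -25025 + j64260 → |·| ≈ 68961, ∠ ≈ 111.28°
|T| = 200000 · 272.83 / 68961 ≈ 791.26
Gain = 20 log₁₀(791.26) ≈ 57.97 dB

58.0 dB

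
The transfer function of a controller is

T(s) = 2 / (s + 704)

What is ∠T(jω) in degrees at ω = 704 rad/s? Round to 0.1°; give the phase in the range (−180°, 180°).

Substitute s = j704:
Numerator: 2 = 2 + j0
Denominator: (j704) + 704 = 704 + j704
|N| = √(2² + 0²) ≈ 2, ∠N ≈ 0.00°
|D| = √(704² + 704²) ≈ 995.61, ∠D ≈ 45.00°
∠T = 0.00° − 45.00° = -45.00°

-45.0°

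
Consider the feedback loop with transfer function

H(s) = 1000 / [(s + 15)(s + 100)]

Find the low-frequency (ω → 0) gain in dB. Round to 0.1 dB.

-3.5 dB

H(0) = 1000 / (15·100) ≈ 0.66667
20 log₁₀(0.66667) ≈ -3.52 dB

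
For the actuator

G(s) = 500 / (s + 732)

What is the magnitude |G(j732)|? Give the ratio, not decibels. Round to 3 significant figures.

0.483

Substitute s = j732:
Numerator: 500 = 500 + j0
Denominator: (j732) + 732 = 732 + j732
|N| = √(500² + 0²) ≈ 500, ∠N ≈ 0.00°
|D| = √(732² + 732²) ≈ 1035.2, ∠D ≈ 45.00°
|G| = 500 / 1035.2 ≈ 0.483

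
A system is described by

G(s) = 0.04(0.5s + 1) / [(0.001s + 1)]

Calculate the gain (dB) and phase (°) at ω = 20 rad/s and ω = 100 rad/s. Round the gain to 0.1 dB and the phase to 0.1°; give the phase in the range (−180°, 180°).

ω = 20: -7.9 dB, 83.1°; ω = 100: 6.0 dB, 83.1°

At ω = 20 rad/s:
zero (1 + j20·0.5) = 1 + j10 → |·| ≈ 10.05, ∠ ≈ 84.29°
pole (1 + j20·0.001) = 1 + j0.02 → |·| ≈ 1.0002, ∠ ≈ 1.15°
|G| = 0.04 · 10.05 / (1.0002) ≈ 0.40192
Gain = 20 log₁₀(0.40192) ≈ -7.92 dB
∠G = (84.29°) − (1.15°) = 83.14°

At ω = 100 rad/s:
zero (1 + j100·0.5) = 1 + j50 → |·| ≈ 50.01, ∠ ≈ 88.85°
pole (1 + j100·0.001) = 1 + j0.1 → |·| ≈ 1.005, ∠ ≈ 5.71°
|G| = 0.04 · 50.01 / (1.005) ≈ 1.9904
Gain = 20 log₁₀(1.9904) ≈ 5.98 dB
∠G = (88.85°) − (5.71°) = 83.14°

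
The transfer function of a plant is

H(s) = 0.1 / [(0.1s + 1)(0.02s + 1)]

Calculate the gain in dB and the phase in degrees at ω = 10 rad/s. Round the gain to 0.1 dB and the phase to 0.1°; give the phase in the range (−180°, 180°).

At ω = 10 rad/s:
pole (1 + j10·0.1) = 1 + j1 → |·| ≈ 1.4142, ∠ ≈ 45.00°
pole (1 + j10·0.02) = 1 + j0.2 → |·| ≈ 1.0198, ∠ ≈ 11.31°
|H| = 0.1 · 1 / (1.4142 · 1.0198) ≈ 0.069338
Gain = 20 log₁₀(0.069338) ≈ -23.18 dB
∠H = (0°) − (45.00° + 11.31°) = -56.31°

-23.2 dB, -56.3°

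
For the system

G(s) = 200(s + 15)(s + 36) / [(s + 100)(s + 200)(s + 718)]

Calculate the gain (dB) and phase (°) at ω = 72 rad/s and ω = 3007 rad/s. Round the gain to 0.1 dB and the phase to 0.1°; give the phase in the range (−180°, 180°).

At s = jω = j72:
zero (s+15): 15 + j72 → |·| = √(15²+72²) = √5409 ≈ 73.546, ∠ = arctan(72/15) ≈ 78.23°
zero (s+36): 36 + j72 → |·| = √(36²+72²) = √6480 ≈ 80.498, ∠ = arctan(72/36) ≈ 63.43°
pole (s+100): 100 + j72 → |·| = √(100²+72²) = √15184 ≈ 123.22, ∠ = arctan(72/100) ≈ 35.75°
pole (s+200): 200 + j72 → |·| = √(200²+72²) = √45184 ≈ 212.57, ∠ = arctan(72/200) ≈ 19.80°
pole (s+718): 718 + j72 → |·| = √(718²+72²) = √520708 ≈ 721.6, ∠ = arctan(72/718) ≈ 5.73°
|G| = 200 · 5920.3 / 1.8901e+07 ≈ 0.062645
Gain = 20 log₁₀(0.062645) ≈ -24.06 dB
∠G = 141.66° − 61.28° = 80.38°

At s = jω = j3007:
zero (s+15): 15 + j3007 → |·| = √(15²+3007²) = √9042274 ≈ 3007, ∠ = arctan(3007/15) ≈ 89.71°
zero (s+36): 36 + j3007 → |·| = √(36²+3007²) = √9043345 ≈ 3007.2, ∠ = arctan(3007/36) ≈ 89.31°
pole (s+100): 100 + j3007 → |·| = √(100²+3007²) = √9052049 ≈ 3008.7, ∠ = arctan(3007/100) ≈ 88.10°
pole (s+200): 200 + j3007 → |·| = √(200²+3007²) = √9082049 ≈ 3013.6, ∠ = arctan(3007/200) ≈ 86.19°
pole (s+718): 718 + j3007 → |·| = √(718²+3007²) = √9557573 ≈ 3091.5, ∠ = arctan(3007/718) ≈ 76.57°
|G| = 200 · 9.0427e+06 / 2.8031e+10 ≈ 0.064519
Gain = 20 log₁₀(0.064519) ≈ -23.81 dB
∠G = 179.02° − 250.86° = -71.84°

ω = 72: -24.1 dB, 80.4°; ω = 3007: -23.8 dB, -71.8°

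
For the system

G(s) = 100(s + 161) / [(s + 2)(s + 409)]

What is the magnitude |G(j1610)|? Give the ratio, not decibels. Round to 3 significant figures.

At s = jω = j1610:
zero (s+161): 161 + j1610 → |·| = √(161²+1610²) = √2618021 ≈ 1618, ∠ = arctan(1610/161) ≈ 84.29°
pole (s+2): 2 + j1610 → |·| = √(2²+1610²) = √2592104 ≈ 1610, ∠ = arctan(1610/2) ≈ 89.93°
pole (s+409): 409 + j1610 → |·| = √(409²+1610²) = √2759381 ≈ 1661.1, ∠ = arctan(1610/409) ≈ 75.75°
|G| = 100 · 1618 / 2.6744e+06 ≈ 0.0605

0.0605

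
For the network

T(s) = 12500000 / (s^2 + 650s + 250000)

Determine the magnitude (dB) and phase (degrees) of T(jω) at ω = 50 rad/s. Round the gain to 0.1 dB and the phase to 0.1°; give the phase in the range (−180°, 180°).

At s = jω = j50:
quadratic: (j50)² + 650·j50 + 250000 = 247500 + j32500 → |·| ≈ 2.4962e+05, ∠ ≈ 7.48°
|T| = 12500000 / 2.4962e+05 ≈ 50.076
Gain = 20 log₁₀(50.076) ≈ 33.99 dB
∠T = 0.00° − 7.48° = -7.48°

34.0 dB, -7.5°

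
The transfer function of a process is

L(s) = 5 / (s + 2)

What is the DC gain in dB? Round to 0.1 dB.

L(0) = 5 / 2 = 2.5
20 log₁₀(2.5) ≈ 7.96 dB

8.0 dB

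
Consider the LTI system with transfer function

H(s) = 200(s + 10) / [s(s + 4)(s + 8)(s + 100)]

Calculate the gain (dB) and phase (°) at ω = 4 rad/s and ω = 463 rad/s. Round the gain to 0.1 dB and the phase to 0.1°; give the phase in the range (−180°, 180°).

ω = 4: -19.5 dB, -142.1°; ω = 463: -114.1 dB, 102.4°

At s = jω = j4:
zero (s+10): 10 + j4 → |·| = √(10²+4²) = √116 ≈ 10.77, ∠ = arctan(4/10) ≈ 21.80°
pole (s+4): 4 + j4 → |·| = √(4²+4²) = √32 ≈ 5.6569, ∠ = arctan(4/4) ≈ 45.00°
pole (s+8): 8 + j4 → |·| = √(8²+4²) = √80 ≈ 8.9443, ∠ = arctan(4/8) ≈ 26.57°
pole (s+100): 100 + j4 → |·| = √(100²+4²) = √10016 ≈ 100.08, ∠ = arctan(4/100) ≈ 2.29°
pole at origin: |s| = 4, ∠ = 90.00° (in denominator)
|H| = 200 · 10.77 / 20255 ≈ 0.10634
Gain = 20 log₁₀(0.10634) ≈ -19.47 dB
∠H = 21.80° − 163.86° = -142.06°

At s = jω = j463:
zero (s+10): 10 + j463 → |·| = √(10²+463²) = √214469 ≈ 463.11, ∠ = arctan(463/10) ≈ 88.76°
pole (s+4): 4 + j463 → |·| = √(4²+463²) = √214385 ≈ 463.02, ∠ = arctan(463/4) ≈ 89.51°
pole (s+8): 8 + j463 → |·| = √(8²+463²) = √214433 ≈ 463.07, ∠ = arctan(463/8) ≈ 89.01°
pole (s+100): 100 + j463 → |·| = √(100²+463²) = √224369 ≈ 473.68, ∠ = arctan(463/100) ≈ 77.81°
pole at origin: |s| = 463, ∠ = 90.00° (in denominator)
|H| = 200 · 463.11 / 4.7023e+10 ≈ 1.9697e-06
Gain = 20 log₁₀(1.9697e-06) ≈ -114.11 dB
∠H = 88.76° − 346.33° = -257.57° ≡ 102.43° (principal value)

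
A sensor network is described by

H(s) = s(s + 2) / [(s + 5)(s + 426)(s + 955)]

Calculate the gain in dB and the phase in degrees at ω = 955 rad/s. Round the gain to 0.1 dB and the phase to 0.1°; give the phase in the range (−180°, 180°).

At s = jω = j955:
zero (s+2): 2 + j955 → |·| = √(2²+955²) = √912029 ≈ 955, ∠ = arctan(955/2) ≈ 89.88°
zero at origin: s = j955 → |·| = 955, ∠ = 90.00°
pole (s+5): 5 + j955 → |·| = √(5²+955²) = √912050 ≈ 955.01, ∠ = arctan(955/5) ≈ 89.70°
pole (s+426): 426 + j955 → |·| = √(426²+955²) = √1093501 ≈ 1045.7, ∠ = arctan(955/426) ≈ 65.96°
pole (s+955): 955 + j955 → |·| = √(955²+955²) = √1824050 ≈ 1350.6, ∠ = arctan(955/955) ≈ 45.00°
|H| = 1 · 9.1202e+05 / 1.3488e+09 ≈ 0.00067617
Gain = 20 log₁₀(0.00067617) ≈ -63.40 dB
∠H = 179.88° − 200.66° = -20.78°

-63.4 dB, -20.8°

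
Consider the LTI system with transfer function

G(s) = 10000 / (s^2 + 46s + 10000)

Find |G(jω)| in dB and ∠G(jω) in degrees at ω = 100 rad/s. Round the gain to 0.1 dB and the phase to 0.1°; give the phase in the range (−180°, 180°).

At s = jω = j100:
quadratic: (j100)² + 46·j100 + 10000 = 0 + j4600 → |·| ≈ 4600, ∠ ≈ 90.00°
|G| = 10000 / 4600 ≈ 2.1739
Gain = 20 log₁₀(2.1739) ≈ 6.74 dB
∠G = 0.00° − 90.00° = -90.00°

6.7 dB, -90.0°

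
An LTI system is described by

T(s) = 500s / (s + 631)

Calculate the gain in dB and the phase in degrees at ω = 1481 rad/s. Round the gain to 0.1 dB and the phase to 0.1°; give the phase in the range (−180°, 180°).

At s = jω = j1481:
zero at origin: s = j1481 → |·| = 1481, ∠ = 90.00°
pole (s+631): 631 + j1481 → |·| = √(631²+1481²) = √2591522 ≈ 1609.8, ∠ = arctan(1481/631) ≈ 66.92°
|T| = 500 · 1481 / 1609.8 ≈ 460
Gain = 20 log₁₀(460) ≈ 53.26 dB
∠T = 90.00° − 66.92° = 23.08°

53.3 dB, 23.1°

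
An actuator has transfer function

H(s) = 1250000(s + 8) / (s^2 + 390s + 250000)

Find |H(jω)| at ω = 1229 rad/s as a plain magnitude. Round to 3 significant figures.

1.14e+03

At s = jω = j1229:
zero (s+8): 8 + j1229 → |·| = √(8²+1229²) = √1510505 ≈ 1229, ∠ = arctan(1229/8) ≈ 89.63°
quadratic: (j1229)² + 390·j1229 + 250000 = -1260441 + j479310 → |·| ≈ 1.3485e+06, ∠ ≈ 159.18°
|H| = 1250000 · 1229 / 1.3485e+06 ≈ 1139.2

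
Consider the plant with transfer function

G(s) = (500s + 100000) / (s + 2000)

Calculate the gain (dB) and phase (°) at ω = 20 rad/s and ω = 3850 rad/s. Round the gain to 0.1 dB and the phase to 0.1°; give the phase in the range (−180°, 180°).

Substitute s = j20:
Numerator: 500(j20) + 100000 = 100000 + j10000
Denominator: (j20) + 2000 = 2000 + j20
|N| = √(100000² + 10000²) ≈ 1.005e+05, ∠N ≈ 5.71°
|D| = √(2000² + 20²) ≈ 2000.1, ∠D ≈ 0.57°
|G| = 1.005e+05 / 2000.1 ≈ 50.247
Gain = 20 log₁₀(50.247) ≈ 34.02 dB
∠G = 5.71° − 0.57° = 5.14°

Substitute s = j3850:
Numerator: 500(j3850) + 100000 = 100000 + j1925000
Denominator: (j3850) + 2000 = 2000 + j3850
|N| = √(100000² + 1925000²) ≈ 1.9276e+06, ∠N ≈ 87.03°
|D| = √(2000² + 3850²) ≈ 4338.5, ∠D ≈ 62.55°
|G| = 1.9276e+06 / 4338.5 ≈ 444.3
Gain = 20 log₁₀(444.3) ≈ 52.95 dB
∠G = 87.03° − 62.55° = 24.48°

ω = 20: 34.0 dB, 5.1°; ω = 3850: 53.0 dB, 24.5°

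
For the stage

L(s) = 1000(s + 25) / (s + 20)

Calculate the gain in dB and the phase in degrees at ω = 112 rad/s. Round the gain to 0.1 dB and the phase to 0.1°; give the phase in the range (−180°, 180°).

At s = jω = j112:
zero (s+25): 25 + j112 → |·| = √(25²+112²) = √13169 ≈ 114.76, ∠ = arctan(112/25) ≈ 77.42°
pole (s+20): 20 + j112 → |·| = √(20²+112²) = √12944 ≈ 113.77, ∠ = arctan(112/20) ≈ 79.88°
|L| = 1000 · 114.76 / 113.77 ≈ 1008.7
Gain = 20 log₁₀(1008.7) ≈ 60.08 dB
∠L = 77.42° − 79.88° = -2.46°

60.1 dB, -2.5°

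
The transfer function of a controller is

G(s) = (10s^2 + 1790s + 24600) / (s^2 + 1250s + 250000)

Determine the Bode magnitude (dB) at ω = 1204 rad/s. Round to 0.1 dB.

Substitute s = j1204:
Numerator: 10(j1204)^2 + 1790(j1204) + 24600 = -14471560 + j2155160
Denominator: (j1204)^2 + 1250(j1204) + 250000 = -1199616 + j1505000
|N| = √(14471560² + 2155160²) ≈ 1.4631e+07, ∠N ≈ 171.53°
|D| = √(1199616² + 1505000²) ≈ 1.9246e+06, ∠D ≈ 128.56°
|G| = 1.4631e+07 / 1.9246e+06 ≈ 7.6021
Gain = 20 log₁₀(7.6021) ≈ 17.62 dB

17.6 dB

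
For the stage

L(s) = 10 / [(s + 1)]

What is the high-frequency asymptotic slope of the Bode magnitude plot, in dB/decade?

Each pole contributes −20 dB/decade at high frequency; each zero contributes +20 dB/decade.
Net: 0 zero(s) − 1 pole(s) → -20 dB/decade.

-20 dB/decade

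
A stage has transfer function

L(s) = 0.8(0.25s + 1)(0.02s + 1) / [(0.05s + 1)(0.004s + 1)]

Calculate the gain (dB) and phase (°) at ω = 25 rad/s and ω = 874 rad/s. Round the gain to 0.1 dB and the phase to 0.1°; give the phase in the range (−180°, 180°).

ω = 25: 10.9 dB, 50.4°; ω = 874: 25.7 dB, 13.7°

At ω = 25 rad/s:
zero (1 + j25·0.25) = 1 + j6.25 → |·| ≈ 6.3295, ∠ ≈ 80.91°
zero (1 + j25·0.02) = 1 + j0.5 → |·| ≈ 1.118, ∠ ≈ 26.57°
pole (1 + j25·0.05) = 1 + j1.25 → |·| ≈ 1.6008, ∠ ≈ 51.34°
pole (1 + j25·0.004) = 1 + j0.1 → |·| ≈ 1.005, ∠ ≈ 5.71°
|L| = 0.8 · 6.3295 · 1.118 / (1.6008 · 1.005) ≈ 3.5188
Gain = 20 log₁₀(3.5188) ≈ 10.93 dB
∠L = (80.91° + 26.57°) − (51.34° + 5.71°) = 50.43°

At ω = 874 rad/s:
zero (1 + j874·0.25) = 1 + j218.5 → |·| ≈ 218.5, ∠ ≈ 89.74°
zero (1 + j874·0.02) = 1 + j17.48 → |·| ≈ 17.509, ∠ ≈ 86.73°
pole (1 + j874·0.05) = 1 + j43.7 → |·| ≈ 43.711, ∠ ≈ 88.69°
pole (1 + j874·0.004) = 1 + j3.496 → |·| ≈ 3.6362, ∠ ≈ 74.04°
|L| = 0.8 · 218.5 · 17.509 / (43.711 · 3.6362) ≈ 19.256
Gain = 20 log₁₀(19.256) ≈ 25.69 dB
∠L = (89.74° + 86.73°) − (88.69° + 74.04°) = 13.74°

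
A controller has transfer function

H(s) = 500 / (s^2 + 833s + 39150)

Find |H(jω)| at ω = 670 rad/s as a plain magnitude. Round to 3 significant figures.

0.000722

Substitute s = j670:
Numerator: 500 = 500 + j0
Denominator: (j670)^2 + 833(j670) + 39150 = -409750 + j558110
|N| = √(500² + 0²) ≈ 500, ∠N ≈ 0.00°
|D| = √(409750² + 558110²) ≈ 6.9237e+05, ∠D ≈ 126.29°
|H| = 500 / 6.9237e+05 ≈ 0.00072216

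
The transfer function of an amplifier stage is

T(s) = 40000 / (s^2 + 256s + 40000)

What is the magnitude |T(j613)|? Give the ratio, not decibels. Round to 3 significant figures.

At s = jω = j613:
quadratic: (j613)² + 256·j613 + 40000 = -335769 + j156928 → |·| ≈ 3.7063e+05, ∠ ≈ 154.95°
|T| = 40000 / 3.7063e+05 ≈ 0.10792

0.108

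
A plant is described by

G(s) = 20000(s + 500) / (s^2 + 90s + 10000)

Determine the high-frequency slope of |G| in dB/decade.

-20 dB/decade

Each pole contributes −20 dB/decade at high frequency; each zero contributes +20 dB/decade.
Net: 1 zero(s) − 2 pole(s) → -20 dB/decade.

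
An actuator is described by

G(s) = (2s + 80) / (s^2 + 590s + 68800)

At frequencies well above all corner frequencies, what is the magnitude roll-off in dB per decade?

Each pole contributes −20 dB/decade at high frequency; each zero contributes +20 dB/decade.
Net: 1 zero(s) − 2 pole(s) → -20 dB/decade.

-20 dB/decade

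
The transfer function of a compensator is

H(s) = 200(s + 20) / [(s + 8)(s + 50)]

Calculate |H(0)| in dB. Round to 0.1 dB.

20.0 dB

H(0) = 200·20 / (8·50) = 10
20 log₁₀(10) ≈ 20.00 dB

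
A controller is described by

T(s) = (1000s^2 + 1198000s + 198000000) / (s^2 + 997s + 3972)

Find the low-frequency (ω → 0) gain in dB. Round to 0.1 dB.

94.0 dB

T(0) = 198000000 / 3972 ≈ 49849
20 log₁₀(49849) ≈ 93.95 dB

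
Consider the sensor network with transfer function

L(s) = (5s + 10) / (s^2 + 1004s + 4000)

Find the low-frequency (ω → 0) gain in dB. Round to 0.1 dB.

-52.0 dB

L(0) = 10 / 4000 = 0.0025
20 log₁₀(0.0025) ≈ -52.04 dB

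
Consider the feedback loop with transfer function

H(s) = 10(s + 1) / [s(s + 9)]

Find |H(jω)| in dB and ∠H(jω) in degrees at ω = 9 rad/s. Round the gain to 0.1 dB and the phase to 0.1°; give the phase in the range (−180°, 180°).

At s = jω = j9:
zero (s+1): 1 + j9 → |·| = √(1²+9²) = √82 ≈ 9.0554, ∠ = arctan(9/1) ≈ 83.66°
pole (s+9): 9 + j9 → |·| = √(9²+9²) = √162 ≈ 12.728, ∠ = arctan(9/9) ≈ 45.00°
pole at origin: |s| = 9, ∠ = 90.00° (in denominator)
|H| = 10 · 9.0554 / 114.55 ≈ 0.79052
Gain = 20 log₁₀(0.79052) ≈ -2.04 dB
∠H = 83.66° − 135.00° = -51.34°

-2.0 dB, -51.3°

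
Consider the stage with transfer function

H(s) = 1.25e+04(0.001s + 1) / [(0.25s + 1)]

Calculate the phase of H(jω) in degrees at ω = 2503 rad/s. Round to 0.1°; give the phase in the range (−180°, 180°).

-21.7°

At ω = 2503 rad/s:
zero (1 + j2503·0.001) = 1 + j2.503 → |·| ≈ 2.6954, ∠ ≈ 68.22°
pole (1 + j2503·0.25) = 1 + j625.75 → |·| ≈ 625.75, ∠ ≈ 89.91°
∠H = (68.22°) − (89.91°) = -21.69°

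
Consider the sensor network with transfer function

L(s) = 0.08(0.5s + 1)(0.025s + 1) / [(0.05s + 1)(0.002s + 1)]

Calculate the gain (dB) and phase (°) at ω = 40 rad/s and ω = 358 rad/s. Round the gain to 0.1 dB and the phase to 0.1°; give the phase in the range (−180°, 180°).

At ω = 40 rad/s:
zero (1 + j40·0.5) = 1 + j20 → |·| ≈ 20.025, ∠ ≈ 87.14°
zero (1 + j40·0.025) = 1 + j1 → |·| ≈ 1.4142, ∠ ≈ 45.00°
pole (1 + j40·0.05) = 1 + j2 → |·| ≈ 2.2361, ∠ ≈ 63.43°
pole (1 + j40·0.002) = 1 + j0.08 → |·| ≈ 1.0032, ∠ ≈ 4.57°
|L| = 0.08 · 20.025 · 1.4142 / (2.2361 · 1.0032) ≈ 1.0099
Gain = 20 log₁₀(1.0099) ≈ 0.09 dB
∠L = (87.14° + 45.00°) − (63.43° + 4.57°) = 64.14°

At ω = 358 rad/s:
zero (1 + j358·0.5) = 1 + j179 → |·| ≈ 179, ∠ ≈ 89.68°
zero (1 + j358·0.025) = 1 + j8.95 → |·| ≈ 9.0057, ∠ ≈ 83.62°
pole (1 + j358·0.05) = 1 + j17.9 → |·| ≈ 17.928, ∠ ≈ 86.80°
pole (1 + j358·0.002) = 1 + j0.716 → |·| ≈ 1.2299, ∠ ≈ 35.60°
|L| = 0.08 · 179 · 9.0057 / (17.928 · 1.2299) ≈ 5.8487
Gain = 20 log₁₀(5.8487) ≈ 15.34 dB
∠L = (89.68° + 83.62°) − (86.80° + 35.60°) = 50.90°

ω = 40: 0.1 dB, 64.1°; ω = 358: 15.3 dB, 50.9°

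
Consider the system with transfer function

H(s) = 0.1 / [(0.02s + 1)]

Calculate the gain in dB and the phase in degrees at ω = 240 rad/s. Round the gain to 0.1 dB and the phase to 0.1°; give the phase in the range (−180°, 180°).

-33.8 dB, -78.2°

At ω = 240 rad/s:
pole (1 + j240·0.02) = 1 + j4.8 → |·| ≈ 4.9031, ∠ ≈ 78.23°
|H| = 0.1 · 1 / (4.9031) ≈ 0.020395
Gain = 20 log₁₀(0.020395) ≈ -33.81 dB
∠H = (0°) − (78.23°) = -78.23°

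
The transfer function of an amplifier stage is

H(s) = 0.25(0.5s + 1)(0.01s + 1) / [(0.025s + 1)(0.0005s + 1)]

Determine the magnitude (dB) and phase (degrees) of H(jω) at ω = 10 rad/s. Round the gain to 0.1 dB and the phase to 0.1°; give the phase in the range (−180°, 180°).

1.9 dB, 70.1°

At ω = 10 rad/s:
zero (1 + j10·0.5) = 1 + j5 → |·| ≈ 5.099, ∠ ≈ 78.69°
zero (1 + j10·0.01) = 1 + j0.1 → |·| ≈ 1.005, ∠ ≈ 5.71°
pole (1 + j10·0.025) = 1 + j0.25 → |·| ≈ 1.0308, ∠ ≈ 14.04°
pole (1 + j10·0.0005) = 1 + j0.005 → |·| ≈ 1, ∠ ≈ 0.29°
|H| = 0.25 · 5.099 · 1.005 / (1.0308 · 1) ≈ 1.2428
Gain = 20 log₁₀(1.2428) ≈ 1.89 dB
∠H = (78.69° + 5.71°) − (14.04° + 0.29°) = 70.07°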